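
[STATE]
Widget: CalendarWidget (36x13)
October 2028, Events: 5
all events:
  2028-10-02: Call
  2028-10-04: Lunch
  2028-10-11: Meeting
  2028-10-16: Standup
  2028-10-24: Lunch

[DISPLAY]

            October 2028            
Mo Tu We Th Fr Sa Su                
                   1                
 2*  3  4*  5  6  7  8              
 9 10 11* 12 13 14 15               
16* 17 18 19 20 21 22               
23 24* 25 26 27 28 29               
30 31                               
                                    
                                    
                                    
                                    
                                    


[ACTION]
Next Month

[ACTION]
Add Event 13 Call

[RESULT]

           November 2028            
Mo Tu We Th Fr Sa Su                
       1  2  3  4  5                
 6  7  8  9 10 11 12                
13* 14 15 16 17 18 19               
20 21 22 23 24 25 26                
27 28 29 30                         
                                    
                                    
                                    
                                    
                                    
                                    


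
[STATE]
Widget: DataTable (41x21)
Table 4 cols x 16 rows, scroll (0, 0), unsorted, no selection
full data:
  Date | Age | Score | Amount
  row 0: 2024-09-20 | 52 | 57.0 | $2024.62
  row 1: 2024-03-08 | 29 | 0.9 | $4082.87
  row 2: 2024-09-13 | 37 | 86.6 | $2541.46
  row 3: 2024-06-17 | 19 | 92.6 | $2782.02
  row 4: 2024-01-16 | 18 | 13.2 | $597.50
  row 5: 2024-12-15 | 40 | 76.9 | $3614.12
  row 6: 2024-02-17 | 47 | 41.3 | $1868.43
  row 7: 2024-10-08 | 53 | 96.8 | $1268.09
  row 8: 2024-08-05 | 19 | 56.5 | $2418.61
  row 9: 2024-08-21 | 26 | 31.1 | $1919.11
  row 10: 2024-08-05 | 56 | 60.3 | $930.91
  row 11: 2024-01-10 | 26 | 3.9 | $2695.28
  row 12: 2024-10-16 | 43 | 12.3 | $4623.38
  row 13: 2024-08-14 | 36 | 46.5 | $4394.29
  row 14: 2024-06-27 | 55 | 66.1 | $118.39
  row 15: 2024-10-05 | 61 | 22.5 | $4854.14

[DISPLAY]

Date      │Age│Score│Amount              
──────────┼───┼─────┼────────            
2024-09-20│52 │57.0 │$2024.62            
2024-03-08│29 │0.9  │$4082.87            
2024-09-13│37 │86.6 │$2541.46            
2024-06-17│19 │92.6 │$2782.02            
2024-01-16│18 │13.2 │$597.50             
2024-12-15│40 │76.9 │$3614.12            
2024-02-17│47 │41.3 │$1868.43            
2024-10-08│53 │96.8 │$1268.09            
2024-08-05│19 │56.5 │$2418.61            
2024-08-21│26 │31.1 │$1919.11            
2024-08-05│56 │60.3 │$930.91             
2024-01-10│26 │3.9  │$2695.28            
2024-10-16│43 │12.3 │$4623.38            
2024-08-14│36 │46.5 │$4394.29            
2024-06-27│55 │66.1 │$118.39             
2024-10-05│61 │22.5 │$4854.14            
                                         
                                         
                                         


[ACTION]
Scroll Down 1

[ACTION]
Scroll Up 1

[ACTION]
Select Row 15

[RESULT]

Date      │Age│Score│Amount              
──────────┼───┼─────┼────────            
2024-09-20│52 │57.0 │$2024.62            
2024-03-08│29 │0.9  │$4082.87            
2024-09-13│37 │86.6 │$2541.46            
2024-06-17│19 │92.6 │$2782.02            
2024-01-16│18 │13.2 │$597.50             
2024-12-15│40 │76.9 │$3614.12            
2024-02-17│47 │41.3 │$1868.43            
2024-10-08│53 │96.8 │$1268.09            
2024-08-05│19 │56.5 │$2418.61            
2024-08-21│26 │31.1 │$1919.11            
2024-08-05│56 │60.3 │$930.91             
2024-01-10│26 │3.9  │$2695.28            
2024-10-16│43 │12.3 │$4623.38            
2024-08-14│36 │46.5 │$4394.29            
2024-06-27│55 │66.1 │$118.39             
>024-10-05│61 │22.5 │$4854.14            
                                         
                                         
                                         


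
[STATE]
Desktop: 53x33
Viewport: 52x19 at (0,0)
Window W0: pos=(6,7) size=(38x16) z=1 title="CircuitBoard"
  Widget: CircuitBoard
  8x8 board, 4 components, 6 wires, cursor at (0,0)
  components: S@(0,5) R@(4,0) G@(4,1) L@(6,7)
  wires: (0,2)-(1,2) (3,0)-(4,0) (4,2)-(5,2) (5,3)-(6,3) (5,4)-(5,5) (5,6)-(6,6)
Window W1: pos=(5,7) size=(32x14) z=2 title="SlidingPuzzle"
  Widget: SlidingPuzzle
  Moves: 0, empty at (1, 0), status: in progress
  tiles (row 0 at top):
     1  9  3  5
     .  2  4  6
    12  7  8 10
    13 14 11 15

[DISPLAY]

                                                    
                                                    
                                                    
                                                    
                                                    
                                                    
                                                    
     ┏━━━━━━━━━━━━━━━━━━━━━━━━━━━━━━┓━━━━━━┓        
     ┃ SlidingPuzzle                ┃      ┃        
     ┠──────────────────────────────┨──────┨        
     ┃┌────┬────┬────┬────┐         ┃      ┃        
     ┃│  1 │  9 │  3 │  5 │         ┃      ┃        
     ┃├────┼────┼────┼────┤         ┃      ┃        
     ┃│    │  2 │  4 │  6 │         ┃      ┃        
     ┃├────┼────┼────┼────┤         ┃      ┃        
     ┃│ 12 │  7 │  8 │ 10 │         ┃      ┃        
     ┃├────┼────┼────┼────┤         ┃      ┃        
     ┃│ 13 │ 14 │ 11 │ 15 │         ┃      ┃        
     ┃└────┴────┴────┴────┘         ┃      ┃        


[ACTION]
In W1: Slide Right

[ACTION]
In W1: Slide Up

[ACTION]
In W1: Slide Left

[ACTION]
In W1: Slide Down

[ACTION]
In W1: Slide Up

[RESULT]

                                                    
                                                    
                                                    
                                                    
                                                    
                                                    
                                                    
     ┏━━━━━━━━━━━━━━━━━━━━━━━━━━━━━━┓━━━━━━┓        
     ┃ SlidingPuzzle                ┃      ┃        
     ┠──────────────────────────────┨──────┨        
     ┃┌────┬────┬────┬────┐         ┃      ┃        
     ┃│  1 │  9 │  3 │  5 │         ┃      ┃        
     ┃├────┼────┼────┼────┤         ┃      ┃        
     ┃│ 12 │  2 │  4 │  6 │         ┃      ┃        
     ┃├────┼────┼────┼────┤         ┃      ┃        
     ┃│  7 │    │  8 │ 10 │         ┃      ┃        
     ┃├────┼────┼────┼────┤         ┃      ┃        
     ┃│ 13 │ 14 │ 11 │ 15 │         ┃      ┃        
     ┃└────┴────┴────┴────┘         ┃      ┃        


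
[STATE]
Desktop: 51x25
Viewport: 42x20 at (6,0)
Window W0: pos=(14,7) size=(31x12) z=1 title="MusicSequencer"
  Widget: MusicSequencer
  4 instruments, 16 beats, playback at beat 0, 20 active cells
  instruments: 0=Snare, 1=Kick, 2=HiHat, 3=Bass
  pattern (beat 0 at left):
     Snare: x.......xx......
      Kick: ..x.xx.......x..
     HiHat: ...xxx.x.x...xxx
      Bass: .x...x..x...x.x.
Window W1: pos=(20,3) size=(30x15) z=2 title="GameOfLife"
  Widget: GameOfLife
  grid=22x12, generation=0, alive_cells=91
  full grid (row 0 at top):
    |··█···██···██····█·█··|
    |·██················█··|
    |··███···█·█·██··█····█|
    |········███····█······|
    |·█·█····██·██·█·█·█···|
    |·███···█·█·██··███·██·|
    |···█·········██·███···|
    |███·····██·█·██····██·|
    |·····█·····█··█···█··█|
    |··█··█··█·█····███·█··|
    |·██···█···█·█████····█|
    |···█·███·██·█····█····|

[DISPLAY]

                                          
                                          
                                          
              ┏━━━━━━━━━━━━━━━━━━━━━━━━━━━
              ┃ GameOfLife                
              ┠───────────────────────────
              ┃Gen: 0                     
        ┏━━━━━┃·██················█··     
        ┃ Musi┃··███···█·█·██··█····█     
        ┠─────┃········███····█······     
        ┃     ┃·█·█····██·██·█·█·█···     
        ┃ Snar┃·███···█·█·██··███·██·     
        ┃  Kic┃···█·········██·███···     
        ┃ HiHa┃███·····██·█·██····██·     
        ┃  Bas┃·····█·····█··█···█··█     
        ┃     ┃··█··█··█·█····███·█··     
        ┃     ┃·██···█···█·█████····█     
        ┃     ┗━━━━━━━━━━━━━━━━━━━━━━━━━━━
        ┗━━━━━━━━━━━━━━━━━━━━━━━━━━━━━┛   
                                          


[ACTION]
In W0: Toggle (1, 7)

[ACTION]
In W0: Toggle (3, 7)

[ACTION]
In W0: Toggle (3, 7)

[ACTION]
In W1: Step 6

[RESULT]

                                          
                                          
                                          
              ┏━━━━━━━━━━━━━━━━━━━━━━━━━━━
              ┃ GameOfLife                
              ┠───────────────────────────
              ┃Gen: 6                     
        ┏━━━━━┃█···█·················     
        ┃ Musi┃███··█··██·██·········     
        ┠─────┃·████··█···█··········     
        ┃     ┃········█·████········     
        ┃ Snar┃············█·█·······     
        ┃  Kic┃············█···██····     
        ┃ HiHa┃···█·········█·███····     
        ┃  Bas┃··█·█··██·····█·······     
        ┃     ┃·······██·····██··█···     
        ┃     ┃··██·█···█···█········     
        ┃     ┗━━━━━━━━━━━━━━━━━━━━━━━━━━━
        ┗━━━━━━━━━━━━━━━━━━━━━━━━━━━━━┛   
                                          


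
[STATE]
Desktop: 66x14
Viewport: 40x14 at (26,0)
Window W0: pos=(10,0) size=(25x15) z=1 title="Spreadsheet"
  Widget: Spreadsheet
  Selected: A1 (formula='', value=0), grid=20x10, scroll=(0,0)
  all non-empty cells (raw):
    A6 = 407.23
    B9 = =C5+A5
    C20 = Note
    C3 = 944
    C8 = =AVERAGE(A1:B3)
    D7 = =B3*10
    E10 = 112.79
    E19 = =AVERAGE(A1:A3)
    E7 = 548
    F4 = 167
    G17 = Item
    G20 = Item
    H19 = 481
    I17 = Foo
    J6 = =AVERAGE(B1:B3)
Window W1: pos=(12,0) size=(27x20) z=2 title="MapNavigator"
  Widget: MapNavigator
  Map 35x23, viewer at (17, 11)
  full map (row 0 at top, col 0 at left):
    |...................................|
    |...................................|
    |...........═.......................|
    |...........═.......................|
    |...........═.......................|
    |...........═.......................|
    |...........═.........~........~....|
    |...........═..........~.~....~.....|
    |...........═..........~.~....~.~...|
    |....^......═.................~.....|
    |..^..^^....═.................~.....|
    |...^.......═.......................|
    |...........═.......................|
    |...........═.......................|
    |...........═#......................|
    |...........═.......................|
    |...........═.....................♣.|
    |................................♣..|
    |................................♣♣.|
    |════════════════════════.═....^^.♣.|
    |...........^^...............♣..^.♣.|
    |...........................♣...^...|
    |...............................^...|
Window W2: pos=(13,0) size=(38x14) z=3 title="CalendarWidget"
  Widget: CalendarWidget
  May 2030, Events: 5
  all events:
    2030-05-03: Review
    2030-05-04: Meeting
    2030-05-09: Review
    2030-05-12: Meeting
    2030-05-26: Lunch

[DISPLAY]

━━━━━━━━━━━━━━━━━━━━━━━━┓               
get                     ┃               
────────────────────────┨               
  May 2030              ┃               
Fr Sa Su                ┃               
 3*  4*  5              ┃               
 10 11 12*              ┃               
17 18 19                ┃               
24 25 26*               ┃               
31                      ┃               
                        ┃               
                        ┃               
                        ┃               
━━━━━━━━━━━━━━━━━━━━━━━━┛               


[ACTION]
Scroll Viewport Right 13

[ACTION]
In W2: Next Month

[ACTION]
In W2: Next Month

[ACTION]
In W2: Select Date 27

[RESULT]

━━━━━━━━━━━━━━━━━━━━━━━━┓               
get                     ┃               
────────────────────────┨               
 July 2030              ┃               
Fr Sa Su                ┃               
 5  6  7                ┃               
12 13 14                ┃               
19 20 21                ┃               
26 [27] 28              ┃               
                        ┃               
                        ┃               
                        ┃               
                        ┃               
━━━━━━━━━━━━━━━━━━━━━━━━┛               


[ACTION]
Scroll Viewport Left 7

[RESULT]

━━━━━━━━━━━━━━━━━━━━━━━━━━━━━━━┓        
ndarWidget                     ┃        
───────────────────────────────┨        
        July 2030              ┃        
 We Th Fr Sa Su                ┃        
  3  4  5  6  7                ┃        
 10 11 12 13 14                ┃        
 17 18 19 20 21                ┃        
 24 25 26 [27] 28              ┃        
 31                            ┃        
                               ┃        
                               ┃        
                               ┃        
━━━━━━━━━━━━━━━━━━━━━━━━━━━━━━━┛        


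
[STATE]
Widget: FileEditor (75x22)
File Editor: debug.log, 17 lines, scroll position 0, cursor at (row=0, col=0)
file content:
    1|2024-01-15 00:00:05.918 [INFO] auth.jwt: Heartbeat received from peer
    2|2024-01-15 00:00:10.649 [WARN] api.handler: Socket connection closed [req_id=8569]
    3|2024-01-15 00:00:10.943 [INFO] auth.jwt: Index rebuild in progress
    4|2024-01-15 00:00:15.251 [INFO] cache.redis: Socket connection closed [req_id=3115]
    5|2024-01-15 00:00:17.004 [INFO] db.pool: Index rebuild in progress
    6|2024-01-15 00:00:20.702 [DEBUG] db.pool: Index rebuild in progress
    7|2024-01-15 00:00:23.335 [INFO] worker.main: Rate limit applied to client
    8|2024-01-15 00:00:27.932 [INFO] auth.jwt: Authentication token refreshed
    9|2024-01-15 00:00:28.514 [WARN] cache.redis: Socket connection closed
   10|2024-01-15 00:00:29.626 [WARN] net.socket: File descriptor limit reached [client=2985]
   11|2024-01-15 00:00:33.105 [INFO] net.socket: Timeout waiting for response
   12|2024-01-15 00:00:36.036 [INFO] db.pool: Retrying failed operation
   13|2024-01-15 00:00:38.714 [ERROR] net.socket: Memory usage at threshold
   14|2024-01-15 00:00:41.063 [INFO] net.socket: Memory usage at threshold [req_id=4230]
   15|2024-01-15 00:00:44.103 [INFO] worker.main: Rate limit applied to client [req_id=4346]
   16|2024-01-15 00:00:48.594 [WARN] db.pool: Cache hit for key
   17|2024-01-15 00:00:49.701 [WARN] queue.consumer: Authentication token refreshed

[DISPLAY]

█024-01-15 00:00:05.918 [INFO] auth.jwt: Heartbeat received from peer     ▲
2024-01-15 00:00:10.649 [WARN] api.handler: Socket connection closed [req_█
2024-01-15 00:00:10.943 [INFO] auth.jwt: Index rebuild in progress        ░
2024-01-15 00:00:15.251 [INFO] cache.redis: Socket connection closed [req_░
2024-01-15 00:00:17.004 [INFO] db.pool: Index rebuild in progress         ░
2024-01-15 00:00:20.702 [DEBUG] db.pool: Index rebuild in progress        ░
2024-01-15 00:00:23.335 [INFO] worker.main: Rate limit applied to client  ░
2024-01-15 00:00:27.932 [INFO] auth.jwt: Authentication token refreshed   ░
2024-01-15 00:00:28.514 [WARN] cache.redis: Socket connection closed      ░
2024-01-15 00:00:29.626 [WARN] net.socket: File descriptor limit reached [░
2024-01-15 00:00:33.105 [INFO] net.socket: Timeout waiting for response   ░
2024-01-15 00:00:36.036 [INFO] db.pool: Retrying failed operation         ░
2024-01-15 00:00:38.714 [ERROR] net.socket: Memory usage at threshold     ░
2024-01-15 00:00:41.063 [INFO] net.socket: Memory usage at threshold [req_░
2024-01-15 00:00:44.103 [INFO] worker.main: Rate limit applied to client [░
2024-01-15 00:00:48.594 [WARN] db.pool: Cache hit for key                 ░
2024-01-15 00:00:49.701 [WARN] queue.consumer: Authentication token refres░
                                                                          ░
                                                                          ░
                                                                          ░
                                                                          ░
                                                                          ▼


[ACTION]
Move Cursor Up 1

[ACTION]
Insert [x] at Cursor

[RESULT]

x█024-01-15 00:00:05.918 [INFO] auth.jwt: Heartbeat received from peer    ▲
2024-01-15 00:00:10.649 [WARN] api.handler: Socket connection closed [req_█
2024-01-15 00:00:10.943 [INFO] auth.jwt: Index rebuild in progress        ░
2024-01-15 00:00:15.251 [INFO] cache.redis: Socket connection closed [req_░
2024-01-15 00:00:17.004 [INFO] db.pool: Index rebuild in progress         ░
2024-01-15 00:00:20.702 [DEBUG] db.pool: Index rebuild in progress        ░
2024-01-15 00:00:23.335 [INFO] worker.main: Rate limit applied to client  ░
2024-01-15 00:00:27.932 [INFO] auth.jwt: Authentication token refreshed   ░
2024-01-15 00:00:28.514 [WARN] cache.redis: Socket connection closed      ░
2024-01-15 00:00:29.626 [WARN] net.socket: File descriptor limit reached [░
2024-01-15 00:00:33.105 [INFO] net.socket: Timeout waiting for response   ░
2024-01-15 00:00:36.036 [INFO] db.pool: Retrying failed operation         ░
2024-01-15 00:00:38.714 [ERROR] net.socket: Memory usage at threshold     ░
2024-01-15 00:00:41.063 [INFO] net.socket: Memory usage at threshold [req_░
2024-01-15 00:00:44.103 [INFO] worker.main: Rate limit applied to client [░
2024-01-15 00:00:48.594 [WARN] db.pool: Cache hit for key                 ░
2024-01-15 00:00:49.701 [WARN] queue.consumer: Authentication token refres░
                                                                          ░
                                                                          ░
                                                                          ░
                                                                          ░
                                                                          ▼


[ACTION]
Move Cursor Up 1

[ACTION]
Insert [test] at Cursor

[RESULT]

xtest█024-01-15 00:00:05.918 [INFO] auth.jwt: Heartbeat received from peer▲
2024-01-15 00:00:10.649 [WARN] api.handler: Socket connection closed [req_█
2024-01-15 00:00:10.943 [INFO] auth.jwt: Index rebuild in progress        ░
2024-01-15 00:00:15.251 [INFO] cache.redis: Socket connection closed [req_░
2024-01-15 00:00:17.004 [INFO] db.pool: Index rebuild in progress         ░
2024-01-15 00:00:20.702 [DEBUG] db.pool: Index rebuild in progress        ░
2024-01-15 00:00:23.335 [INFO] worker.main: Rate limit applied to client  ░
2024-01-15 00:00:27.932 [INFO] auth.jwt: Authentication token refreshed   ░
2024-01-15 00:00:28.514 [WARN] cache.redis: Socket connection closed      ░
2024-01-15 00:00:29.626 [WARN] net.socket: File descriptor limit reached [░
2024-01-15 00:00:33.105 [INFO] net.socket: Timeout waiting for response   ░
2024-01-15 00:00:36.036 [INFO] db.pool: Retrying failed operation         ░
2024-01-15 00:00:38.714 [ERROR] net.socket: Memory usage at threshold     ░
2024-01-15 00:00:41.063 [INFO] net.socket: Memory usage at threshold [req_░
2024-01-15 00:00:44.103 [INFO] worker.main: Rate limit applied to client [░
2024-01-15 00:00:48.594 [WARN] db.pool: Cache hit for key                 ░
2024-01-15 00:00:49.701 [WARN] queue.consumer: Authentication token refres░
                                                                          ░
                                                                          ░
                                                                          ░
                                                                          ░
                                                                          ▼


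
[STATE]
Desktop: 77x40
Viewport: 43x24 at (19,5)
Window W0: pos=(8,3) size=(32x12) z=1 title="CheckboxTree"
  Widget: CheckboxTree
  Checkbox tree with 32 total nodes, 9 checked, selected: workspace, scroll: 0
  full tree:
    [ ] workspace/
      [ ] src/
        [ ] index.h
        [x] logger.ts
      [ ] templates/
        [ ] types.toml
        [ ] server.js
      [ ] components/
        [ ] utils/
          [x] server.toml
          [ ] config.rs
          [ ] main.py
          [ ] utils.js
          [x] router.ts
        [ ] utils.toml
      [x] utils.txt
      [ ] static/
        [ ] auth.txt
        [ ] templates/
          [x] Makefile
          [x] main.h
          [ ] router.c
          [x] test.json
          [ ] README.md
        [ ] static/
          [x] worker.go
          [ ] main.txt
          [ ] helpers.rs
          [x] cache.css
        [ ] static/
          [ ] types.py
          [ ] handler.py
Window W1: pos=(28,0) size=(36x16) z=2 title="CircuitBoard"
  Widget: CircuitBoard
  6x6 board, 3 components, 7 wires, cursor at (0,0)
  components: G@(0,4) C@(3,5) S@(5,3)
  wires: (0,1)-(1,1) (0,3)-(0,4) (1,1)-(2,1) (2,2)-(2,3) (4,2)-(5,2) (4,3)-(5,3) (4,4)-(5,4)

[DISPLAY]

─────────┃        │                        
pace/    ┃1       ·                        
/        ┃        │                        
ndex.h   ┃2       ·   · ─ ·                
ogger.ts ┃                                 
plates/  ┃3                       C        
ypes.toml┃                                 
erver.js ┃4           ·   ·   ·            
ponents/ ┃            │   │   │            
━━━━━━━━━┃5           ·   S   ·            
         ┗━━━━━━━━━━━━━━━━━━━━━━━━━━━━━━━━━
                                           
                                           
                                           
                                           
                                           
                                           
                                           
                                           
                                           
                                           
                                           
                                           
                                           


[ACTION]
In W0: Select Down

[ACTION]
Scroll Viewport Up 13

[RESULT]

         ┏━━━━━━━━━━━━━━━━━━━━━━━━━━━━━━━━━
         ┃ CircuitBoard                    
         ┠─────────────────────────────────
━━━━━━━━━┃   0 1 2 3 4 5                   
ree      ┃0  [.]  ·       · ─ G            
─────────┃        │                        
pace/    ┃1       ·                        
/        ┃        │                        
ndex.h   ┃2       ·   · ─ ·                
ogger.ts ┃                                 
plates/  ┃3                       C        
ypes.toml┃                                 
erver.js ┃4           ·   ·   ·            
ponents/ ┃            │   │   │            
━━━━━━━━━┃5           ·   S   ·            
         ┗━━━━━━━━━━━━━━━━━━━━━━━━━━━━━━━━━
                                           
                                           
                                           
                                           
                                           
                                           
                                           
                                           


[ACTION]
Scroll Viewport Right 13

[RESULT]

━━━━━━━━━━━━━━━━━━━━━━━━━━━━━━━┓           
rcuitBoard                     ┃           
───────────────────────────────┨           
0 1 2 3 4 5                    ┃           
[.]  ·       · ─ G             ┃           
     │                         ┃           
     ·                         ┃           
     │                         ┃           
     ·   · ─ ·                 ┃           
                               ┃           
                     C         ┃           
                               ┃           
         ·   ·   ·             ┃           
         │   │   │             ┃           
         ·   S   ·             ┃           
━━━━━━━━━━━━━━━━━━━━━━━━━━━━━━━┛           
                                           
                                           
                                           
                                           
                                           
                                           
                                           
                                           


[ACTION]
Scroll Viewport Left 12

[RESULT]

        ┏━━━━━━━━━━━━━━━━━━━━━━━━━━━━━━━━━━
        ┃ CircuitBoard                     
        ┠──────────────────────────────────
━━━━━━━━┃   0 1 2 3 4 5                    
ee      ┃0  [.]  ·       · ─ G             
────────┃        │                         
ace/    ┃1       ·                         
        ┃        │                         
dex.h   ┃2       ·   · ─ ·                 
gger.ts ┃                                  
lates/  ┃3                       C         
pes.toml┃                                  
rver.js ┃4           ·   ·   ·             
onents/ ┃            │   │   │             
━━━━━━━━┃5           ·   S   ·             
        ┗━━━━━━━━━━━━━━━━━━━━━━━━━━━━━━━━━━
                                           
                                           
                                           
                                           
                                           
                                           
                                           
                                           


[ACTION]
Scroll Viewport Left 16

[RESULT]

                        ┏━━━━━━━━━━━━━━━━━━
                        ┃ CircuitBoard     
                        ┠──────────────────
    ┏━━━━━━━━━━━━━━━━━━━┃   0 1 2 3 4 5    
    ┃ CheckboxTree      ┃0  [.]  ·       · 
    ┠───────────────────┃        │         
    ┃ [-] workspace/    ┃1       ·         
    ┃>  [-] src/        ┃        │         
    ┃     [ ] index.h   ┃2       ·   · ─ · 
    ┃     [x] logger.ts ┃                  
    ┃   [ ] templates/  ┃3                 
    ┃     [ ] types.toml┃                  
    ┃     [ ] server.js ┃4           ·   · 
    ┃   [-] components/ ┃            │   │ 
    ┗━━━━━━━━━━━━━━━━━━━┃5           ·   S 
                        ┗━━━━━━━━━━━━━━━━━━
                                           
                                           
                                           
                                           
                                           
                                           
                                           
                                           


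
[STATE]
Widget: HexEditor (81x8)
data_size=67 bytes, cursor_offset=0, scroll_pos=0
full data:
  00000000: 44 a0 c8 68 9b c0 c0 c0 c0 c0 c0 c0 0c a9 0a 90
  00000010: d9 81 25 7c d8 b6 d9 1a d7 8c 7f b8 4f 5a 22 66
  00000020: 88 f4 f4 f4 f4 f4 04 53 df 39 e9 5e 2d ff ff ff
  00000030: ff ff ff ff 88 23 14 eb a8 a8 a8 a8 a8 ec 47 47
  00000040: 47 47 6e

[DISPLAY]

00000000  44 a0 c8 68 9b c0 c0 c0  c0 c0 c0 c0 0c a9 0a 90  |D..h............|   
00000010  d9 81 25 7c d8 b6 d9 1a  d7 8c 7f b8 4f 5a 22 66  |..%|........OZ"f|   
00000020  88 f4 f4 f4 f4 f4 04 53  df 39 e9 5e 2d ff ff ff  |.......S.9.^-...|   
00000030  ff ff ff ff 88 23 14 eb  a8 a8 a8 a8 a8 ec 47 47  |.....#........GG|   
00000040  47 47 6e                                          |GGn             |   
                                                                                 
                                                                                 
                                                                                 


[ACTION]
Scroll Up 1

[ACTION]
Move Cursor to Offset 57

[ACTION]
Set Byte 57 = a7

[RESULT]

00000000  44 a0 c8 68 9b c0 c0 c0  c0 c0 c0 c0 0c a9 0a 90  |D..h............|   
00000010  d9 81 25 7c d8 b6 d9 1a  d7 8c 7f b8 4f 5a 22 66  |..%|........OZ"f|   
00000020  88 f4 f4 f4 f4 f4 04 53  df 39 e9 5e 2d ff ff ff  |.......S.9.^-...|   
00000030  ff ff ff ff 88 23 14 eb  a8 A7 a8 a8 a8 ec 47 47  |.....#........GG|   
00000040  47 47 6e                                          |GGn             |   
                                                                                 
                                                                                 
                                                                                 


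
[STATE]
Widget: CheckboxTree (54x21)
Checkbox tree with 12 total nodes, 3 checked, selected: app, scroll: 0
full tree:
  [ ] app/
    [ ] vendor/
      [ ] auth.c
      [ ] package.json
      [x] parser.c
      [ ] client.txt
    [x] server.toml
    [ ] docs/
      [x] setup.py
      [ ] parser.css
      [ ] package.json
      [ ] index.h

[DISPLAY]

>[-] app/                                             
   [-] vendor/                                        
     [ ] auth.c                                       
     [ ] package.json                                 
     [x] parser.c                                     
     [ ] client.txt                                   
   [x] server.toml                                    
   [-] docs/                                          
     [x] setup.py                                     
     [ ] parser.css                                   
     [ ] package.json                                 
     [ ] index.h                                      
                                                      
                                                      
                                                      
                                                      
                                                      
                                                      
                                                      
                                                      
                                                      


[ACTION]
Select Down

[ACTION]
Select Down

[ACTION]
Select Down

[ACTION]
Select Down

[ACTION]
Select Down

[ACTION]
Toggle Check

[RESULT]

 [-] app/                                             
   [-] vendor/                                        
     [ ] auth.c                                       
     [ ] package.json                                 
     [x] parser.c                                     
>    [x] client.txt                                   
   [x] server.toml                                    
   [-] docs/                                          
     [x] setup.py                                     
     [ ] parser.css                                   
     [ ] package.json                                 
     [ ] index.h                                      
                                                      
                                                      
                                                      
                                                      
                                                      
                                                      
                                                      
                                                      
                                                      


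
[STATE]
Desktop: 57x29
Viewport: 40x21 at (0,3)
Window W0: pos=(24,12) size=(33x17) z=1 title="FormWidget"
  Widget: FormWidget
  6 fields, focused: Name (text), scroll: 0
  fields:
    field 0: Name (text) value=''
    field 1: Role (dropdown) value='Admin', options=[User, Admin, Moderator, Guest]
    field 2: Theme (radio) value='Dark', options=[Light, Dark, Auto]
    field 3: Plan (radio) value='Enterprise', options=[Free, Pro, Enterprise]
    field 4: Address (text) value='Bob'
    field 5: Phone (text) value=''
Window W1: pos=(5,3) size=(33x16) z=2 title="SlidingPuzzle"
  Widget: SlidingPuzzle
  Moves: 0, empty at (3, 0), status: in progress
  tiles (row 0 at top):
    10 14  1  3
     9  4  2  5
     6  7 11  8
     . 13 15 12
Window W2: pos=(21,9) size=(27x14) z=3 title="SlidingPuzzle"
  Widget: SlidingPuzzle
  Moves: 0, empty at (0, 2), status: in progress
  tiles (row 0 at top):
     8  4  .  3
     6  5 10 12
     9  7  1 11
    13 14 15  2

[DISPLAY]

     ┏━━━━━━━━━━━━━━━━━━━━━━━━━━━━━━━┓  
     ┃ SlidingPuzzle                 ┃  
     ┠───────────────────────────────┨  
     ┃┌────┬────┬────┬────┐          ┃  
     ┃│ 10 │ 14 │  1 │  3 │          ┃  
     ┃├────┼────┼────┼────┤          ┃  
     ┃│  9 │  4 │  2 ┏━━━━━━━━━━━━━━━━━━
     ┃├────┼────┼────┃ SlidingPuzzle    
     ┃│  6 │  7 │ 11 ┠──────────────────
     ┃├────┼────┼────┃┌────┬────┬────┬──
     ┃│    │ 13 │ 15 ┃│  8 │  4 │    │  
     ┃└────┴────┴────┃├────┼────┼────┼──
     ┃Moves: 0       ┃│  6 │  5 │ 10 │ 1
     ┃               ┃├────┼────┼────┼──
     ┃               ┃│  9 │  7 │  1 │ 1
     ┗━━━━━━━━━━━━━━━┃├────┼────┼────┼──
                     ┃│ 13 │ 14 │ 15 │  
                     ┃└────┴────┴────┴──
                     ┃Moves: 0          
                     ┗━━━━━━━━━━━━━━━━━━
                        ┃               


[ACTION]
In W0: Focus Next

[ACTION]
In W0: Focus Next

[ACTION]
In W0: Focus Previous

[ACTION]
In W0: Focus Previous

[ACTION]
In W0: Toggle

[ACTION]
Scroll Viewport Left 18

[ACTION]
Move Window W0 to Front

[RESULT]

     ┏━━━━━━━━━━━━━━━━━━━━━━━━━━━━━━━┓  
     ┃ SlidingPuzzle                 ┃  
     ┠───────────────────────────────┨  
     ┃┌────┬────┬────┬────┐          ┃  
     ┃│ 10 │ 14 │  1 │  3 │          ┃  
     ┃├────┼────┼────┼────┤          ┃  
     ┃│  9 │  4 │  2 ┏━━━━━━━━━━━━━━━━━━
     ┃├────┼────┼────┃ SlidingPuzzle    
     ┃│  6 │  7 │ 11 ┠──────────────────
     ┃├────┼────┼────┃┌─┏━━━━━━━━━━━━━━━
     ┃│    │ 13 │ 15 ┃│ ┃ FormWidget    
     ┃└────┴────┴────┃├─┠───────────────
     ┃Moves: 0       ┃│ ┃> Name:       [
     ┃               ┃├─┃  Role:       [
     ┃               ┃│ ┃  Theme:      (
     ┗━━━━━━━━━━━━━━━┃├─┃  Plan:       (
                     ┃│ ┃  Address:    [
                     ┃└─┃  Phone:      [
                     ┃Mo┃               
                     ┗━━┃               
                        ┃               


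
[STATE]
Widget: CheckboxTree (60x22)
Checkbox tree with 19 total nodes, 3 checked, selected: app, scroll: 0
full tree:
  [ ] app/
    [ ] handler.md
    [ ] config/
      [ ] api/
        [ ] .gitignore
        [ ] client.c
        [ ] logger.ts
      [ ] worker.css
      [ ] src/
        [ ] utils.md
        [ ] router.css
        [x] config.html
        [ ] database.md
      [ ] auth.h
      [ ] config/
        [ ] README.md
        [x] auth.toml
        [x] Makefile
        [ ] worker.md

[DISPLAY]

>[-] app/                                                   
   [ ] handler.md                                           
   [-] config/                                              
     [ ] api/                                               
       [ ] .gitignore                                       
       [ ] client.c                                         
       [ ] logger.ts                                        
     [ ] worker.css                                         
     [-] src/                                               
       [ ] utils.md                                         
       [ ] router.css                                       
       [x] config.html                                      
       [ ] database.md                                      
     [ ] auth.h                                             
     [-] config/                                            
       [ ] README.md                                        
       [x] auth.toml                                        
       [x] Makefile                                         
       [ ] worker.md                                        
                                                            
                                                            
                                                            


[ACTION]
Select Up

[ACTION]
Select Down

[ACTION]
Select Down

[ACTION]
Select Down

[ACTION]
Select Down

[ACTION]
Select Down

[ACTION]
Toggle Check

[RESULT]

 [-] app/                                                   
   [ ] handler.md                                           
   [-] config/                                              
     [-] api/                                               
       [ ] .gitignore                                       
>      [x] client.c                                         
       [ ] logger.ts                                        
     [ ] worker.css                                         
     [-] src/                                               
       [ ] utils.md                                         
       [ ] router.css                                       
       [x] config.html                                      
       [ ] database.md                                      
     [ ] auth.h                                             
     [-] config/                                            
       [ ] README.md                                        
       [x] auth.toml                                        
       [x] Makefile                                         
       [ ] worker.md                                        
                                                            
                                                            
                                                            
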